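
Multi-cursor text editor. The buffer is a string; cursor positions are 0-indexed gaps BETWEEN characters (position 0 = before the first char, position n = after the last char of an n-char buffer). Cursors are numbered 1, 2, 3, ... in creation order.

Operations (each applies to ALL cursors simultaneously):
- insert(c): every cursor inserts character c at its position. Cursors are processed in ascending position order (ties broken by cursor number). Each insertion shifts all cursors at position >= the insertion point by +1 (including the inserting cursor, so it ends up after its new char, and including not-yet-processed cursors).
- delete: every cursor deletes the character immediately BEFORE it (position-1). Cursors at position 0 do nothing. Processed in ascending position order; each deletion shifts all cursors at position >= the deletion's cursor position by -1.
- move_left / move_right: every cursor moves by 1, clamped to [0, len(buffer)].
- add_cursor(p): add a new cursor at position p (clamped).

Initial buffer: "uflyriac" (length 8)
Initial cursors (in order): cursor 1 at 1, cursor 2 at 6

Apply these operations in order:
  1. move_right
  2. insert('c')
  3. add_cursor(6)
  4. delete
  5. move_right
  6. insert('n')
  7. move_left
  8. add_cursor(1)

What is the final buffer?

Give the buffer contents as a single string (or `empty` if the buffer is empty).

After op 1 (move_right): buffer="uflyriac" (len 8), cursors c1@2 c2@7, authorship ........
After op 2 (insert('c')): buffer="ufclyriacc" (len 10), cursors c1@3 c2@9, authorship ..1.....2.
After op 3 (add_cursor(6)): buffer="ufclyriacc" (len 10), cursors c1@3 c3@6 c2@9, authorship ..1.....2.
After op 4 (delete): buffer="uflyiac" (len 7), cursors c1@2 c3@4 c2@6, authorship .......
After op 5 (move_right): buffer="uflyiac" (len 7), cursors c1@3 c3@5 c2@7, authorship .......
After op 6 (insert('n')): buffer="uflnyinacn" (len 10), cursors c1@4 c3@7 c2@10, authorship ...1..3..2
After op 7 (move_left): buffer="uflnyinacn" (len 10), cursors c1@3 c3@6 c2@9, authorship ...1..3..2
After op 8 (add_cursor(1)): buffer="uflnyinacn" (len 10), cursors c4@1 c1@3 c3@6 c2@9, authorship ...1..3..2

Answer: uflnyinacn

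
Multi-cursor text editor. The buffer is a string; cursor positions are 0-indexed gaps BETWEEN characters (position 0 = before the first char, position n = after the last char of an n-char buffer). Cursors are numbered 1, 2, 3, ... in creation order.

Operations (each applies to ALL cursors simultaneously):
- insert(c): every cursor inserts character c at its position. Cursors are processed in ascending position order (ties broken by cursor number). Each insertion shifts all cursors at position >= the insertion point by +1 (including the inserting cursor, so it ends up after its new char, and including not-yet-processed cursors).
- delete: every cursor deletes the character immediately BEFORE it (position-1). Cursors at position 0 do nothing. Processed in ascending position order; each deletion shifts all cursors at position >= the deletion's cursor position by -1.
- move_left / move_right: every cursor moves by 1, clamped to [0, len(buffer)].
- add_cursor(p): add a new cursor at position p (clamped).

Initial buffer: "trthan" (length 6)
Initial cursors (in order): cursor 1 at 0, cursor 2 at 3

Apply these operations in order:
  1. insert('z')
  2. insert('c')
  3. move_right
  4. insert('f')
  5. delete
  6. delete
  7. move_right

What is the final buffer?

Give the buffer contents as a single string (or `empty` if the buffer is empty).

After op 1 (insert('z')): buffer="ztrtzhan" (len 8), cursors c1@1 c2@5, authorship 1...2...
After op 2 (insert('c')): buffer="zctrtzchan" (len 10), cursors c1@2 c2@7, authorship 11...22...
After op 3 (move_right): buffer="zctrtzchan" (len 10), cursors c1@3 c2@8, authorship 11...22...
After op 4 (insert('f')): buffer="zctfrtzchfan" (len 12), cursors c1@4 c2@10, authorship 11.1..22.2..
After op 5 (delete): buffer="zctrtzchan" (len 10), cursors c1@3 c2@8, authorship 11...22...
After op 6 (delete): buffer="zcrtzcan" (len 8), cursors c1@2 c2@6, authorship 11..22..
After op 7 (move_right): buffer="zcrtzcan" (len 8), cursors c1@3 c2@7, authorship 11..22..

Answer: zcrtzcan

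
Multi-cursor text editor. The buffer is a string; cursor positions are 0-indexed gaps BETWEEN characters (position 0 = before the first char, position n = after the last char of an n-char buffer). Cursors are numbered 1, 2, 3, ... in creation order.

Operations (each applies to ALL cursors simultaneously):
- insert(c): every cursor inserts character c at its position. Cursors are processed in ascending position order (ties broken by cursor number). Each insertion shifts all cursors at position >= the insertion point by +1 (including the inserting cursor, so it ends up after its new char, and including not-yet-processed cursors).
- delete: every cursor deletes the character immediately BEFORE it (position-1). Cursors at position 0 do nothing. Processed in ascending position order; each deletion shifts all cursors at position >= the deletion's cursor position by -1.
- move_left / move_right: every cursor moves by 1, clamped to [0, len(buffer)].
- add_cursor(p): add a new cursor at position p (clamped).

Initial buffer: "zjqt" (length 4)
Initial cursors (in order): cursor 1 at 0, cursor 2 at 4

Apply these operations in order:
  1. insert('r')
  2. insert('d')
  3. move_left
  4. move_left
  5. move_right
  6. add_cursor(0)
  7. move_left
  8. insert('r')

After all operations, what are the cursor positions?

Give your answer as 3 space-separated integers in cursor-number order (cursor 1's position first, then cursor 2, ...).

After op 1 (insert('r')): buffer="rzjqtr" (len 6), cursors c1@1 c2@6, authorship 1....2
After op 2 (insert('d')): buffer="rdzjqtrd" (len 8), cursors c1@2 c2@8, authorship 11....22
After op 3 (move_left): buffer="rdzjqtrd" (len 8), cursors c1@1 c2@7, authorship 11....22
After op 4 (move_left): buffer="rdzjqtrd" (len 8), cursors c1@0 c2@6, authorship 11....22
After op 5 (move_right): buffer="rdzjqtrd" (len 8), cursors c1@1 c2@7, authorship 11....22
After op 6 (add_cursor(0)): buffer="rdzjqtrd" (len 8), cursors c3@0 c1@1 c2@7, authorship 11....22
After op 7 (move_left): buffer="rdzjqtrd" (len 8), cursors c1@0 c3@0 c2@6, authorship 11....22
After op 8 (insert('r')): buffer="rrrdzjqtrrd" (len 11), cursors c1@2 c3@2 c2@9, authorship 1311....222

Answer: 2 9 2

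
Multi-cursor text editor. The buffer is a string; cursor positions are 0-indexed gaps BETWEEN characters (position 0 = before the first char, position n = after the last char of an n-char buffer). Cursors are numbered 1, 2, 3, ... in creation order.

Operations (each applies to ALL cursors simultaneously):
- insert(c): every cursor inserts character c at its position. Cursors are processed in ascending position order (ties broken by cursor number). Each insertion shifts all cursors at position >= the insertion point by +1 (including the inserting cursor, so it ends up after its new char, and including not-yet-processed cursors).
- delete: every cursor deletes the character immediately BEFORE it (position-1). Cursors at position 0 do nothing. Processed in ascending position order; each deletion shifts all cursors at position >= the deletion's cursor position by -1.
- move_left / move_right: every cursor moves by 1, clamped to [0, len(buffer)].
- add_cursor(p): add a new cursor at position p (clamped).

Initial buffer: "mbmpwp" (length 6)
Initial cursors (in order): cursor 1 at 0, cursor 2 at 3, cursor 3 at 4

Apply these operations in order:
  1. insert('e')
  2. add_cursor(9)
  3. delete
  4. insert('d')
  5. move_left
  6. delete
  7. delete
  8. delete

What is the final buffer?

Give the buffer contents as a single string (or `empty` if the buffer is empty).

Answer: d

Derivation:
After op 1 (insert('e')): buffer="embmepewp" (len 9), cursors c1@1 c2@5 c3@7, authorship 1...2.3..
After op 2 (add_cursor(9)): buffer="embmepewp" (len 9), cursors c1@1 c2@5 c3@7 c4@9, authorship 1...2.3..
After op 3 (delete): buffer="mbmpw" (len 5), cursors c1@0 c2@3 c3@4 c4@5, authorship .....
After op 4 (insert('d')): buffer="dmbmdpdwd" (len 9), cursors c1@1 c2@5 c3@7 c4@9, authorship 1...2.3.4
After op 5 (move_left): buffer="dmbmdpdwd" (len 9), cursors c1@0 c2@4 c3@6 c4@8, authorship 1...2.3.4
After op 6 (delete): buffer="dmbddd" (len 6), cursors c1@0 c2@3 c3@4 c4@5, authorship 1..234
After op 7 (delete): buffer="dmd" (len 3), cursors c1@0 c2@2 c3@2 c4@2, authorship 1.4
After op 8 (delete): buffer="d" (len 1), cursors c1@0 c2@0 c3@0 c4@0, authorship 4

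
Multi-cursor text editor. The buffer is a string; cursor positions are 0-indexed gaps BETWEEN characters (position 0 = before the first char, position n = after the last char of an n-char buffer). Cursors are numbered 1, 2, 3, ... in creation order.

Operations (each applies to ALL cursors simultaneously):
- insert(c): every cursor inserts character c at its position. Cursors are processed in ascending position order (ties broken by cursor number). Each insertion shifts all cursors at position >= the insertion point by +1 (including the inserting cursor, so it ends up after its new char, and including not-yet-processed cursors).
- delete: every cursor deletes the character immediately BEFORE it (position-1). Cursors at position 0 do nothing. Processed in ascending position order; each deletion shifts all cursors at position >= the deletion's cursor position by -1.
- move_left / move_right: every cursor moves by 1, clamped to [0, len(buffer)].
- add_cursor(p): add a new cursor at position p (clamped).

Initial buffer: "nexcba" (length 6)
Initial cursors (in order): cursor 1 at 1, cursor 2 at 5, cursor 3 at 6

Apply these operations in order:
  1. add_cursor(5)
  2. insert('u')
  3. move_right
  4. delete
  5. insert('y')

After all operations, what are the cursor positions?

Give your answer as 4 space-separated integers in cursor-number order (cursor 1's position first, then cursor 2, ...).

Answer: 3 10 10 10

Derivation:
After op 1 (add_cursor(5)): buffer="nexcba" (len 6), cursors c1@1 c2@5 c4@5 c3@6, authorship ......
After op 2 (insert('u')): buffer="nuexcbuuau" (len 10), cursors c1@2 c2@8 c4@8 c3@10, authorship .1....24.3
After op 3 (move_right): buffer="nuexcbuuau" (len 10), cursors c1@3 c2@9 c4@9 c3@10, authorship .1....24.3
After op 4 (delete): buffer="nuxcbu" (len 6), cursors c1@2 c2@6 c3@6 c4@6, authorship .1...2
After op 5 (insert('y')): buffer="nuyxcbuyyy" (len 10), cursors c1@3 c2@10 c3@10 c4@10, authorship .11...2234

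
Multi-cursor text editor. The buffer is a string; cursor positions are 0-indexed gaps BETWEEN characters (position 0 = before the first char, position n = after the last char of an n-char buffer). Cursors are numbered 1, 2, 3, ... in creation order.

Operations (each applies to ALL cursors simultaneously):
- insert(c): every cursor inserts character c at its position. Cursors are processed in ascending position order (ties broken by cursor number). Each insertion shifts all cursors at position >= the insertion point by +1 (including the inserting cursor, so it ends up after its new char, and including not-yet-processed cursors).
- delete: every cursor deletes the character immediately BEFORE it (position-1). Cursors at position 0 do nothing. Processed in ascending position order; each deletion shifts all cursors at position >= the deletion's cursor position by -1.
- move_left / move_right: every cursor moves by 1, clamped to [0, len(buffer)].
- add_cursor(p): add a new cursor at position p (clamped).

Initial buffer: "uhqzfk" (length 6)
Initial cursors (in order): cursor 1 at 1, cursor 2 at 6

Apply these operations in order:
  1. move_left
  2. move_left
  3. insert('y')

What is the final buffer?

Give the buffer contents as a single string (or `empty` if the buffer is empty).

Answer: yuhqzyfk

Derivation:
After op 1 (move_left): buffer="uhqzfk" (len 6), cursors c1@0 c2@5, authorship ......
After op 2 (move_left): buffer="uhqzfk" (len 6), cursors c1@0 c2@4, authorship ......
After op 3 (insert('y')): buffer="yuhqzyfk" (len 8), cursors c1@1 c2@6, authorship 1....2..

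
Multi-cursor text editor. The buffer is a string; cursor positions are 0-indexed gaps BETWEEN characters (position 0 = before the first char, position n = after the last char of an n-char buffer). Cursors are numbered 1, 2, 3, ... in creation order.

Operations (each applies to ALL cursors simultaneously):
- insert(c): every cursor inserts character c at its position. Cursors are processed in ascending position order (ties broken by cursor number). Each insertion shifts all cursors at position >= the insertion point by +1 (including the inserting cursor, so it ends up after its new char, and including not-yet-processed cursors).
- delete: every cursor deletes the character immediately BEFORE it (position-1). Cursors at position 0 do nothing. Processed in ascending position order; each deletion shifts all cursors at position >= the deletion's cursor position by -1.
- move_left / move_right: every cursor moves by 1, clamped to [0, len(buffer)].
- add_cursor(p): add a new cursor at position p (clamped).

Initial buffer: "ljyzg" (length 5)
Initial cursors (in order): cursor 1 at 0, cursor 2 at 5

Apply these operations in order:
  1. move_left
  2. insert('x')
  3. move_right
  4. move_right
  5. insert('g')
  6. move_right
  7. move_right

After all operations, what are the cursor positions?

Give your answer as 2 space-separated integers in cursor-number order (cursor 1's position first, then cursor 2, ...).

Answer: 6 9

Derivation:
After op 1 (move_left): buffer="ljyzg" (len 5), cursors c1@0 c2@4, authorship .....
After op 2 (insert('x')): buffer="xljyzxg" (len 7), cursors c1@1 c2@6, authorship 1....2.
After op 3 (move_right): buffer="xljyzxg" (len 7), cursors c1@2 c2@7, authorship 1....2.
After op 4 (move_right): buffer="xljyzxg" (len 7), cursors c1@3 c2@7, authorship 1....2.
After op 5 (insert('g')): buffer="xljgyzxgg" (len 9), cursors c1@4 c2@9, authorship 1..1..2.2
After op 6 (move_right): buffer="xljgyzxgg" (len 9), cursors c1@5 c2@9, authorship 1..1..2.2
After op 7 (move_right): buffer="xljgyzxgg" (len 9), cursors c1@6 c2@9, authorship 1..1..2.2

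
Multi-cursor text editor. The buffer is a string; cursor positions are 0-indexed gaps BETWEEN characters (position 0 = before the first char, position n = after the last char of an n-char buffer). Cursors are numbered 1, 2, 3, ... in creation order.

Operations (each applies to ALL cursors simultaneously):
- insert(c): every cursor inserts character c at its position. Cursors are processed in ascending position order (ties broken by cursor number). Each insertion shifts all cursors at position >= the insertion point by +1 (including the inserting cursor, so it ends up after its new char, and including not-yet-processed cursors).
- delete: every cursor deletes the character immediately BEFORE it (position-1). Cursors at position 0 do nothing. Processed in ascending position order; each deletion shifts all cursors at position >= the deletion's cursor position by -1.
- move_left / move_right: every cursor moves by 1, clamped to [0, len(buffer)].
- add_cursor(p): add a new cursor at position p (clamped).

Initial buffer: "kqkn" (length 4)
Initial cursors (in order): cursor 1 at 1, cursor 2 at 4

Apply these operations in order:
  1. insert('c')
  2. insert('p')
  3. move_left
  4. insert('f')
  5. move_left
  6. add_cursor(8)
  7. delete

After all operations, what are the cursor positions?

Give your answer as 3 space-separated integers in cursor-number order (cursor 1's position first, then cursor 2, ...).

Answer: 1 5 5

Derivation:
After op 1 (insert('c')): buffer="kcqknc" (len 6), cursors c1@2 c2@6, authorship .1...2
After op 2 (insert('p')): buffer="kcpqkncp" (len 8), cursors c1@3 c2@8, authorship .11...22
After op 3 (move_left): buffer="kcpqkncp" (len 8), cursors c1@2 c2@7, authorship .11...22
After op 4 (insert('f')): buffer="kcfpqkncfp" (len 10), cursors c1@3 c2@9, authorship .111...222
After op 5 (move_left): buffer="kcfpqkncfp" (len 10), cursors c1@2 c2@8, authorship .111...222
After op 6 (add_cursor(8)): buffer="kcfpqkncfp" (len 10), cursors c1@2 c2@8 c3@8, authorship .111...222
After op 7 (delete): buffer="kfpqkfp" (len 7), cursors c1@1 c2@5 c3@5, authorship .11..22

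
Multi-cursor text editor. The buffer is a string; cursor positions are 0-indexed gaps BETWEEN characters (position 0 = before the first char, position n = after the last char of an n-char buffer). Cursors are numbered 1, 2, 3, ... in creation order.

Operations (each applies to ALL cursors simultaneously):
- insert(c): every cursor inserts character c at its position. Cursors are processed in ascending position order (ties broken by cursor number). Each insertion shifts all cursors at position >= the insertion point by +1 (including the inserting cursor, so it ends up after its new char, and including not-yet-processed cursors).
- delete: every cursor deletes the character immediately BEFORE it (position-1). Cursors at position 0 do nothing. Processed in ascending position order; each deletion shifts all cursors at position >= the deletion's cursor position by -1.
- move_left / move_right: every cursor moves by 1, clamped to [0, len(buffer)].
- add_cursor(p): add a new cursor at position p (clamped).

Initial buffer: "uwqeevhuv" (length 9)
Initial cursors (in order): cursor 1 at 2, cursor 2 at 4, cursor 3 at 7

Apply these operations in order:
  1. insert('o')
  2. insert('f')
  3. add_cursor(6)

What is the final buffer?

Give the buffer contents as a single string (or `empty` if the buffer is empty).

Answer: uwofqeofevhofuv

Derivation:
After op 1 (insert('o')): buffer="uwoqeoevhouv" (len 12), cursors c1@3 c2@6 c3@10, authorship ..1..2...3..
After op 2 (insert('f')): buffer="uwofqeofevhofuv" (len 15), cursors c1@4 c2@8 c3@13, authorship ..11..22...33..
After op 3 (add_cursor(6)): buffer="uwofqeofevhofuv" (len 15), cursors c1@4 c4@6 c2@8 c3@13, authorship ..11..22...33..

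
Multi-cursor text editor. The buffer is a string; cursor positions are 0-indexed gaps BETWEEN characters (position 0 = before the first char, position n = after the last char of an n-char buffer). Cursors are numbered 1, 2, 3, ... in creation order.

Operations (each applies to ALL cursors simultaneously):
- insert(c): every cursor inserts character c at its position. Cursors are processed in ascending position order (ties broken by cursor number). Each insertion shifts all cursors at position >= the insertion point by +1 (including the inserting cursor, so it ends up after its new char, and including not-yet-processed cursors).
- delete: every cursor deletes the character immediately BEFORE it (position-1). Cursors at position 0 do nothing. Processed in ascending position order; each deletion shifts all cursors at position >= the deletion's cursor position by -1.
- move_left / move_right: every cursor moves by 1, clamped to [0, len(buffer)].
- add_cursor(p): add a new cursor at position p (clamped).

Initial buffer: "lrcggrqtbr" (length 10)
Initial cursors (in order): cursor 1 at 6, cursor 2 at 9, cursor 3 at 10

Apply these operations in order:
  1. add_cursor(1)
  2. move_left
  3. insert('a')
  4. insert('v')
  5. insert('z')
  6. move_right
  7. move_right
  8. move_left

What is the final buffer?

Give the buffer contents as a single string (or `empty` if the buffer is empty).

Answer: avzlrcggavzrqtavzbavzr

Derivation:
After op 1 (add_cursor(1)): buffer="lrcggrqtbr" (len 10), cursors c4@1 c1@6 c2@9 c3@10, authorship ..........
After op 2 (move_left): buffer="lrcggrqtbr" (len 10), cursors c4@0 c1@5 c2@8 c3@9, authorship ..........
After op 3 (insert('a')): buffer="alrcggarqtabar" (len 14), cursors c4@1 c1@7 c2@11 c3@13, authorship 4.....1...2.3.
After op 4 (insert('v')): buffer="avlrcggavrqtavbavr" (len 18), cursors c4@2 c1@9 c2@14 c3@17, authorship 44.....11...22.33.
After op 5 (insert('z')): buffer="avzlrcggavzrqtavzbavzr" (len 22), cursors c4@3 c1@11 c2@17 c3@21, authorship 444.....111...222.333.
After op 6 (move_right): buffer="avzlrcggavzrqtavzbavzr" (len 22), cursors c4@4 c1@12 c2@18 c3@22, authorship 444.....111...222.333.
After op 7 (move_right): buffer="avzlrcggavzrqtavzbavzr" (len 22), cursors c4@5 c1@13 c2@19 c3@22, authorship 444.....111...222.333.
After op 8 (move_left): buffer="avzlrcggavzrqtavzbavzr" (len 22), cursors c4@4 c1@12 c2@18 c3@21, authorship 444.....111...222.333.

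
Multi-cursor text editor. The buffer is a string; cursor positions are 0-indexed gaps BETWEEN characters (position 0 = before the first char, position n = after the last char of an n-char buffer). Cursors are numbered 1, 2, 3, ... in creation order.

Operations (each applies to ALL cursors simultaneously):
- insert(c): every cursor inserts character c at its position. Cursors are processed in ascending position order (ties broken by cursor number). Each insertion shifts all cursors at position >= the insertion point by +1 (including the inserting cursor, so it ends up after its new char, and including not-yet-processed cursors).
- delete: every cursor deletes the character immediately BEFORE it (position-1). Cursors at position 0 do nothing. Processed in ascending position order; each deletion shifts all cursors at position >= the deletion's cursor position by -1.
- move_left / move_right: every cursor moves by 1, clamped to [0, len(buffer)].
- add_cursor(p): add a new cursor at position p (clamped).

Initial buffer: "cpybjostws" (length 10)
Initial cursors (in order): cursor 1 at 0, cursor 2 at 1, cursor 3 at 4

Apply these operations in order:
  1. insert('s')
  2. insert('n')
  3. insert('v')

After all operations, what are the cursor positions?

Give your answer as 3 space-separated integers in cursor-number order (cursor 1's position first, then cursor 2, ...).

Answer: 3 7 13

Derivation:
After op 1 (insert('s')): buffer="scspybsjostws" (len 13), cursors c1@1 c2@3 c3@7, authorship 1.2...3......
After op 2 (insert('n')): buffer="sncsnpybsnjostws" (len 16), cursors c1@2 c2@5 c3@10, authorship 11.22...33......
After op 3 (insert('v')): buffer="snvcsnvpybsnvjostws" (len 19), cursors c1@3 c2@7 c3@13, authorship 111.222...333......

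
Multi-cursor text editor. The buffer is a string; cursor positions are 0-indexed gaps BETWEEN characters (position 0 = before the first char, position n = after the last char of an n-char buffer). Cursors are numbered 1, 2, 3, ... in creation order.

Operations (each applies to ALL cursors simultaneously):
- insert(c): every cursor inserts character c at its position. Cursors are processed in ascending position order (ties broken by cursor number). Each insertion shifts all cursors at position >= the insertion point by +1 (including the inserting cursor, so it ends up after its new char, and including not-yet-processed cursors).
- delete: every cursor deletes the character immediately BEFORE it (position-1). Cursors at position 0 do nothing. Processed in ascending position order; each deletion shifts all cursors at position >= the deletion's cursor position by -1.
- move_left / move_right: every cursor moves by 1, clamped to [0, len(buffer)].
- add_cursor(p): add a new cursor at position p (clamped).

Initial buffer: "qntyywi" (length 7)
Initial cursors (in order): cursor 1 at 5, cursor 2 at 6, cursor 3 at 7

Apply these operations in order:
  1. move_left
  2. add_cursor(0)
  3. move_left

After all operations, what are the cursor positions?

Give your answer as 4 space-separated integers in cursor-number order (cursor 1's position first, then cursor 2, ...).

After op 1 (move_left): buffer="qntyywi" (len 7), cursors c1@4 c2@5 c3@6, authorship .......
After op 2 (add_cursor(0)): buffer="qntyywi" (len 7), cursors c4@0 c1@4 c2@5 c3@6, authorship .......
After op 3 (move_left): buffer="qntyywi" (len 7), cursors c4@0 c1@3 c2@4 c3@5, authorship .......

Answer: 3 4 5 0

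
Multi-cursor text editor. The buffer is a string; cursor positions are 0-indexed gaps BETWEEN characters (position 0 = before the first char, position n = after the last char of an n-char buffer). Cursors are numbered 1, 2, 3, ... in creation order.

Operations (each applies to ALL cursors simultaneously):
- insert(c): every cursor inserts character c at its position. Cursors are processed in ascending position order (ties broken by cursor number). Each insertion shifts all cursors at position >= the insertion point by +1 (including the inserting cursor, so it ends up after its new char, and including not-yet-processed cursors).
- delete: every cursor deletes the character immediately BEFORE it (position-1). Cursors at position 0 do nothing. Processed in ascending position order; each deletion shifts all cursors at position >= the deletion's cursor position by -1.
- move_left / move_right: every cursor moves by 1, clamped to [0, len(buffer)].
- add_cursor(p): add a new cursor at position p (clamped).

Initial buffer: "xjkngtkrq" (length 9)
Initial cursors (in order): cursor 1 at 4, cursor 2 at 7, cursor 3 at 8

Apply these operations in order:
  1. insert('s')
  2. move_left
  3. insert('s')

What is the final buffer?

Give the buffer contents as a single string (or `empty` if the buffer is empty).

After op 1 (insert('s')): buffer="xjknsgtksrsq" (len 12), cursors c1@5 c2@9 c3@11, authorship ....1...2.3.
After op 2 (move_left): buffer="xjknsgtksrsq" (len 12), cursors c1@4 c2@8 c3@10, authorship ....1...2.3.
After op 3 (insert('s')): buffer="xjknssgtkssrssq" (len 15), cursors c1@5 c2@10 c3@13, authorship ....11...22.33.

Answer: xjknssgtkssrssq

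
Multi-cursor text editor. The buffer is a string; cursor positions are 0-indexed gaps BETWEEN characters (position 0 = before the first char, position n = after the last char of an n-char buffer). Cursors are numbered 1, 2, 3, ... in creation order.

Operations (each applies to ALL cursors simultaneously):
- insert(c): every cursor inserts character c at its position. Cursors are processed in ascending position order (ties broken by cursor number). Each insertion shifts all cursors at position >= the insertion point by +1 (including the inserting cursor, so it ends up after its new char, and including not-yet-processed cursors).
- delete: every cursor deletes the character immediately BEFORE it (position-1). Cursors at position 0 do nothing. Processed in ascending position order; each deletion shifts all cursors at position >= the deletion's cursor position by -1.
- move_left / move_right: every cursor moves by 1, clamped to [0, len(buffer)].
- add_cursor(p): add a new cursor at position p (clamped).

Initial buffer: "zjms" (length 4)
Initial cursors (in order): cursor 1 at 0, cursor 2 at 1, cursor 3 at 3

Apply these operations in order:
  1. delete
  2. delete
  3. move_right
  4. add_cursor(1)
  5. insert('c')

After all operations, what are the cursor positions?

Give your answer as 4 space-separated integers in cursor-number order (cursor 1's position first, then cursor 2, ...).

After op 1 (delete): buffer="js" (len 2), cursors c1@0 c2@0 c3@1, authorship ..
After op 2 (delete): buffer="s" (len 1), cursors c1@0 c2@0 c3@0, authorship .
After op 3 (move_right): buffer="s" (len 1), cursors c1@1 c2@1 c3@1, authorship .
After op 4 (add_cursor(1)): buffer="s" (len 1), cursors c1@1 c2@1 c3@1 c4@1, authorship .
After op 5 (insert('c')): buffer="scccc" (len 5), cursors c1@5 c2@5 c3@5 c4@5, authorship .1234

Answer: 5 5 5 5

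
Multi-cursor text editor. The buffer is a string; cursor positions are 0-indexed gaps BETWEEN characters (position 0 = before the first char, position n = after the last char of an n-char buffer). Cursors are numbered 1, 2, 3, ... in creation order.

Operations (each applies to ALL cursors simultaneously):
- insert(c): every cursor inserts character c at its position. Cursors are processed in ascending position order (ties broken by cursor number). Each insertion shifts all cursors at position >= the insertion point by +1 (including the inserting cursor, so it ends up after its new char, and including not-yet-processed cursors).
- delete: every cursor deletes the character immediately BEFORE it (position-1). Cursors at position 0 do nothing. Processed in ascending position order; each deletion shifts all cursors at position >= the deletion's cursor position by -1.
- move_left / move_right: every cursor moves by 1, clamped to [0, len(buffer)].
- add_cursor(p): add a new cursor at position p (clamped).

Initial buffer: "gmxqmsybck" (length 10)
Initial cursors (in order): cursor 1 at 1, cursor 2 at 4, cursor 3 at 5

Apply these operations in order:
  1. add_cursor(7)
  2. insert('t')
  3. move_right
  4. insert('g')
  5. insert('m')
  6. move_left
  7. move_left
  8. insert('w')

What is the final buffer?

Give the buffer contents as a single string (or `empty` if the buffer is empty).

After op 1 (add_cursor(7)): buffer="gmxqmsybck" (len 10), cursors c1@1 c2@4 c3@5 c4@7, authorship ..........
After op 2 (insert('t')): buffer="gtmxqtmtsytbck" (len 14), cursors c1@2 c2@6 c3@8 c4@11, authorship .1...2.3..4...
After op 3 (move_right): buffer="gtmxqtmtsytbck" (len 14), cursors c1@3 c2@7 c3@9 c4@12, authorship .1...2.3..4...
After op 4 (insert('g')): buffer="gtmgxqtmgtsgytbgck" (len 18), cursors c1@4 c2@9 c3@12 c4@16, authorship .1.1..2.23.3.4.4..
After op 5 (insert('m')): buffer="gtmgmxqtmgmtsgmytbgmck" (len 22), cursors c1@5 c2@11 c3@15 c4@20, authorship .1.11..2.223.33.4.44..
After op 6 (move_left): buffer="gtmgmxqtmgmtsgmytbgmck" (len 22), cursors c1@4 c2@10 c3@14 c4@19, authorship .1.11..2.223.33.4.44..
After op 7 (move_left): buffer="gtmgmxqtmgmtsgmytbgmck" (len 22), cursors c1@3 c2@9 c3@13 c4@18, authorship .1.11..2.223.33.4.44..
After op 8 (insert('w')): buffer="gtmwgmxqtmwgmtswgmytbwgmck" (len 26), cursors c1@4 c2@11 c3@16 c4@22, authorship .1.111..2.2223.333.4.444..

Answer: gtmwgmxqtmwgmtswgmytbwgmck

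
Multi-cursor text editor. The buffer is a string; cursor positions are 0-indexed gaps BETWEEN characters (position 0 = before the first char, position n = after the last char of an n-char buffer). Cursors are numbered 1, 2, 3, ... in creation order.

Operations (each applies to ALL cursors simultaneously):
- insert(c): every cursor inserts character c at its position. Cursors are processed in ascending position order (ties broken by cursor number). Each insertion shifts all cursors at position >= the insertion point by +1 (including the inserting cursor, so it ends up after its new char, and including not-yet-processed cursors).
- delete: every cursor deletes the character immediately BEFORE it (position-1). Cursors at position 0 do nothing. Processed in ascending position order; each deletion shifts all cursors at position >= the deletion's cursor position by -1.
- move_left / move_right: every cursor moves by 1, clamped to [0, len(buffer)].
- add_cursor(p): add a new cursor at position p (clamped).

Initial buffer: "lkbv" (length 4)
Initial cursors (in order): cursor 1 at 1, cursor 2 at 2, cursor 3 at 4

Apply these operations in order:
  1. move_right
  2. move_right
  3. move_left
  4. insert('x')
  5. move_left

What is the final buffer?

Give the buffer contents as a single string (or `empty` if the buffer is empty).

After op 1 (move_right): buffer="lkbv" (len 4), cursors c1@2 c2@3 c3@4, authorship ....
After op 2 (move_right): buffer="lkbv" (len 4), cursors c1@3 c2@4 c3@4, authorship ....
After op 3 (move_left): buffer="lkbv" (len 4), cursors c1@2 c2@3 c3@3, authorship ....
After op 4 (insert('x')): buffer="lkxbxxv" (len 7), cursors c1@3 c2@6 c3@6, authorship ..1.23.
After op 5 (move_left): buffer="lkxbxxv" (len 7), cursors c1@2 c2@5 c3@5, authorship ..1.23.

Answer: lkxbxxv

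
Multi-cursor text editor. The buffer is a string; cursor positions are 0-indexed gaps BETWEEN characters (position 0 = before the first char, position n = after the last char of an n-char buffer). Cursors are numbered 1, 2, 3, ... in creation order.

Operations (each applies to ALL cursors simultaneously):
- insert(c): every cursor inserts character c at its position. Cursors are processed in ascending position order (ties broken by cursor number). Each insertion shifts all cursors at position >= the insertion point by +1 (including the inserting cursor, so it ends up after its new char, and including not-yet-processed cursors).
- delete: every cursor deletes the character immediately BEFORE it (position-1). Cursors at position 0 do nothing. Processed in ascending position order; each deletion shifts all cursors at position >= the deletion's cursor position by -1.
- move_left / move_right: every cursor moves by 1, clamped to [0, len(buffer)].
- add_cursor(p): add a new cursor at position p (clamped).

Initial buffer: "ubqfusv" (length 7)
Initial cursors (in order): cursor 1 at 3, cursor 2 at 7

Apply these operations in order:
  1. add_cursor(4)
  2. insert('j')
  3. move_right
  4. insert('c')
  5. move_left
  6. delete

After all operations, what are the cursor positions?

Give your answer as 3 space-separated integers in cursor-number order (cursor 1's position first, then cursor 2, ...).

After op 1 (add_cursor(4)): buffer="ubqfusv" (len 7), cursors c1@3 c3@4 c2@7, authorship .......
After op 2 (insert('j')): buffer="ubqjfjusvj" (len 10), cursors c1@4 c3@6 c2@10, authorship ...1.3...2
After op 3 (move_right): buffer="ubqjfjusvj" (len 10), cursors c1@5 c3@7 c2@10, authorship ...1.3...2
After op 4 (insert('c')): buffer="ubqjfcjucsvjc" (len 13), cursors c1@6 c3@9 c2@13, authorship ...1.13.3..22
After op 5 (move_left): buffer="ubqjfcjucsvjc" (len 13), cursors c1@5 c3@8 c2@12, authorship ...1.13.3..22
After op 6 (delete): buffer="ubqjcjcsvc" (len 10), cursors c1@4 c3@6 c2@9, authorship ...1133..2

Answer: 4 9 6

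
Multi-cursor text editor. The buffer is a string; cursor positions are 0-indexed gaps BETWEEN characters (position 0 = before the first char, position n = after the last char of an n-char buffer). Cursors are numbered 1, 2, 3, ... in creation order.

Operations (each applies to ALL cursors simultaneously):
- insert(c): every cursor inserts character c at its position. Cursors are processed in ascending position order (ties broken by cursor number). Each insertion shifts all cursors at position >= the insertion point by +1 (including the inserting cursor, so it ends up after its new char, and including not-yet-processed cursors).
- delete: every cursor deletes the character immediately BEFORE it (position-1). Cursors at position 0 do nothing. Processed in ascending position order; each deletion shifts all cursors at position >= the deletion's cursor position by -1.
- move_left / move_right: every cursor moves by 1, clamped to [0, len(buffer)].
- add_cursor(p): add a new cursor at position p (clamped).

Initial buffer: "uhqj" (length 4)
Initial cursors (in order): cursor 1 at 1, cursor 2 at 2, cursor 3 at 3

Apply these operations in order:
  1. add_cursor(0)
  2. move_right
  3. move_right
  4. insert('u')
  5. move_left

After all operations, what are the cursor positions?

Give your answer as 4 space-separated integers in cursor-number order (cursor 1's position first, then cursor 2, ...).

Answer: 4 7 7 2

Derivation:
After op 1 (add_cursor(0)): buffer="uhqj" (len 4), cursors c4@0 c1@1 c2@2 c3@3, authorship ....
After op 2 (move_right): buffer="uhqj" (len 4), cursors c4@1 c1@2 c2@3 c3@4, authorship ....
After op 3 (move_right): buffer="uhqj" (len 4), cursors c4@2 c1@3 c2@4 c3@4, authorship ....
After op 4 (insert('u')): buffer="uhuqujuu" (len 8), cursors c4@3 c1@5 c2@8 c3@8, authorship ..4.1.23
After op 5 (move_left): buffer="uhuqujuu" (len 8), cursors c4@2 c1@4 c2@7 c3@7, authorship ..4.1.23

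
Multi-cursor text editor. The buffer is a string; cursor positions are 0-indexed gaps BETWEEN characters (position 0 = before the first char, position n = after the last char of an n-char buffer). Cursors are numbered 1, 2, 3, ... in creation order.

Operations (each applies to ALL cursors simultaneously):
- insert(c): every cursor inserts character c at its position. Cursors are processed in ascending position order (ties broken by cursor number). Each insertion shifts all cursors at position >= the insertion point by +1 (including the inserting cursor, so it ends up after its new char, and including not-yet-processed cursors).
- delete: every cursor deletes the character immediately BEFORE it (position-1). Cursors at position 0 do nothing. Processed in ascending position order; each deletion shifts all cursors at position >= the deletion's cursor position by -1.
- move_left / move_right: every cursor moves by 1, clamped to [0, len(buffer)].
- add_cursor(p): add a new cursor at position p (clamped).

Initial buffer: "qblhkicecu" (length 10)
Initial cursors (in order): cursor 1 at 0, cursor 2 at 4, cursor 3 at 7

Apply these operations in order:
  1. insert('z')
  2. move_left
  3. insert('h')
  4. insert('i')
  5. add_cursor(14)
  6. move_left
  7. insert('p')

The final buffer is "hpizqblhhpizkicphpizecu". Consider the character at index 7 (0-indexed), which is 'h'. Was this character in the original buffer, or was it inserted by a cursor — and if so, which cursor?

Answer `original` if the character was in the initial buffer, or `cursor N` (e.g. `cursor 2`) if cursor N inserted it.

Answer: original

Derivation:
After op 1 (insert('z')): buffer="zqblhzkiczecu" (len 13), cursors c1@1 c2@6 c3@10, authorship 1....2...3...
After op 2 (move_left): buffer="zqblhzkiczecu" (len 13), cursors c1@0 c2@5 c3@9, authorship 1....2...3...
After op 3 (insert('h')): buffer="hzqblhhzkichzecu" (len 16), cursors c1@1 c2@7 c3@12, authorship 11....22...33...
After op 4 (insert('i')): buffer="hizqblhhizkichizecu" (len 19), cursors c1@2 c2@9 c3@15, authorship 111....222...333...
After op 5 (add_cursor(14)): buffer="hizqblhhizkichizecu" (len 19), cursors c1@2 c2@9 c4@14 c3@15, authorship 111....222...333...
After op 6 (move_left): buffer="hizqblhhizkichizecu" (len 19), cursors c1@1 c2@8 c4@13 c3@14, authorship 111....222...333...
After op 7 (insert('p')): buffer="hpizqblhhpizkicphpizecu" (len 23), cursors c1@2 c2@10 c4@16 c3@18, authorship 1111....2222...43333...
Authorship (.=original, N=cursor N): 1 1 1 1 . . . . 2 2 2 2 . . . 4 3 3 3 3 . . .
Index 7: author = original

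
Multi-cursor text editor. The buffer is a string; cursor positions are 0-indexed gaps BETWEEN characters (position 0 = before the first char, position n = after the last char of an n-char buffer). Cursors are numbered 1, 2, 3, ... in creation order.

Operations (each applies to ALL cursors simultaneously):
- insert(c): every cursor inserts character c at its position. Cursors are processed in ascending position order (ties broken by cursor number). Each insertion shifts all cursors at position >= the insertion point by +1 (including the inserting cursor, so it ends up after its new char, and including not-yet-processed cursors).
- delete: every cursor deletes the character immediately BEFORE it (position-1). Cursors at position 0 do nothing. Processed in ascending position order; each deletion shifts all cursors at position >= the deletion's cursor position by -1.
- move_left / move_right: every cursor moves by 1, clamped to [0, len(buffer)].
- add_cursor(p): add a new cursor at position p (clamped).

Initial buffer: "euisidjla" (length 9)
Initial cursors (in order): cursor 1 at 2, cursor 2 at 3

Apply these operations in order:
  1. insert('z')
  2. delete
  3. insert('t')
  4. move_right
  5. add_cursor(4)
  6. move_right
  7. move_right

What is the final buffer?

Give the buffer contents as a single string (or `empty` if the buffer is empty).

Answer: eutitsidjla

Derivation:
After op 1 (insert('z')): buffer="euzizsidjla" (len 11), cursors c1@3 c2@5, authorship ..1.2......
After op 2 (delete): buffer="euisidjla" (len 9), cursors c1@2 c2@3, authorship .........
After op 3 (insert('t')): buffer="eutitsidjla" (len 11), cursors c1@3 c2@5, authorship ..1.2......
After op 4 (move_right): buffer="eutitsidjla" (len 11), cursors c1@4 c2@6, authorship ..1.2......
After op 5 (add_cursor(4)): buffer="eutitsidjla" (len 11), cursors c1@4 c3@4 c2@6, authorship ..1.2......
After op 6 (move_right): buffer="eutitsidjla" (len 11), cursors c1@5 c3@5 c2@7, authorship ..1.2......
After op 7 (move_right): buffer="eutitsidjla" (len 11), cursors c1@6 c3@6 c2@8, authorship ..1.2......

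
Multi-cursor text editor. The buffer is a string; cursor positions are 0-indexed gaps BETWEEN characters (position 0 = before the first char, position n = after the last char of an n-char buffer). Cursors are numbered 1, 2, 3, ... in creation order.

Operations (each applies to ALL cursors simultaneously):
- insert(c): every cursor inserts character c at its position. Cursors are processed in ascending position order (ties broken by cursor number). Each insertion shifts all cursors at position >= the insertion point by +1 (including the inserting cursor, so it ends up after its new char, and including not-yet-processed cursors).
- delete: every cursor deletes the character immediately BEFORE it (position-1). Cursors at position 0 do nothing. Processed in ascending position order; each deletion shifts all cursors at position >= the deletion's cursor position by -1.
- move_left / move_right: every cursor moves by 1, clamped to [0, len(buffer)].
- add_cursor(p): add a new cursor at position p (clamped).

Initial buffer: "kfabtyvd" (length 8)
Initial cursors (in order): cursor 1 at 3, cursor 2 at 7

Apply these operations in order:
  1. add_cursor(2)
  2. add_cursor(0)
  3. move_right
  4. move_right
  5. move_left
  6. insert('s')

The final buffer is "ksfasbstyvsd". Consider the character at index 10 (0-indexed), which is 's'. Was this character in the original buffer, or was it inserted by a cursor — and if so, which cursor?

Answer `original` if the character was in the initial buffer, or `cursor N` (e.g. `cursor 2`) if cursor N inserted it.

Answer: cursor 2

Derivation:
After op 1 (add_cursor(2)): buffer="kfabtyvd" (len 8), cursors c3@2 c1@3 c2@7, authorship ........
After op 2 (add_cursor(0)): buffer="kfabtyvd" (len 8), cursors c4@0 c3@2 c1@3 c2@7, authorship ........
After op 3 (move_right): buffer="kfabtyvd" (len 8), cursors c4@1 c3@3 c1@4 c2@8, authorship ........
After op 4 (move_right): buffer="kfabtyvd" (len 8), cursors c4@2 c3@4 c1@5 c2@8, authorship ........
After op 5 (move_left): buffer="kfabtyvd" (len 8), cursors c4@1 c3@3 c1@4 c2@7, authorship ........
After op 6 (insert('s')): buffer="ksfasbstyvsd" (len 12), cursors c4@2 c3@5 c1@7 c2@11, authorship .4..3.1...2.
Authorship (.=original, N=cursor N): . 4 . . 3 . 1 . . . 2 .
Index 10: author = 2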